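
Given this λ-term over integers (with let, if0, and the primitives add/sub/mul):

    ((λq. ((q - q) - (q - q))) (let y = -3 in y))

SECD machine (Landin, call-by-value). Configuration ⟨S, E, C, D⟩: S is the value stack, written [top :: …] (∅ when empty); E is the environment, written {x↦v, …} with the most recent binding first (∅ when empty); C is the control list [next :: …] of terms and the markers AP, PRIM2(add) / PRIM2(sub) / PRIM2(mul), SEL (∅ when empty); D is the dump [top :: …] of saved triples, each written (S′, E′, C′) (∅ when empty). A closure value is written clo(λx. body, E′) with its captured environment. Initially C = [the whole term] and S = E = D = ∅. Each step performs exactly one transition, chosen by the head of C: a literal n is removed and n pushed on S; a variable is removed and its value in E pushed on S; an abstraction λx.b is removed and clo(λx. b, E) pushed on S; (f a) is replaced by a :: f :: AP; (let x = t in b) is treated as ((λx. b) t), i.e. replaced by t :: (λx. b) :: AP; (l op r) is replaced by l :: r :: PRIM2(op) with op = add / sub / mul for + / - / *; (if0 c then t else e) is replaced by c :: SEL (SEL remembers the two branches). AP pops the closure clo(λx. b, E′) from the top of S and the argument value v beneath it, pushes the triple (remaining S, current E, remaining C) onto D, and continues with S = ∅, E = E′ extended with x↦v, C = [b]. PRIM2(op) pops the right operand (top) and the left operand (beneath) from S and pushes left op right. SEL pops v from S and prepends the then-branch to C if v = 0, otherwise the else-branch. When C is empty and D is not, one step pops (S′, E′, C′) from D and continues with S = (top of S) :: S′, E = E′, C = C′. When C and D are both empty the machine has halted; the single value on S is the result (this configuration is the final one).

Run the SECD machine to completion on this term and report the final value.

step 0: [S=∅ | E=∅ | C=[((λq. ((q - q) - (q - q))) (let y = -3 in y))] | D=∅]
step 1: [S=∅ | E=∅ | C=[(let y = -3 in y) :: (λq. ((q - q) - (q - q))) :: AP] | D=∅]
step 2: [S=∅ | E=∅ | C=[-3 :: (λy. y) :: AP :: (λq. ((q - q) - (q - q))) :: AP] | D=∅]
step 3: [S=[-3] | E=∅ | C=[(λy. y) :: AP :: (λq. ((q - q) - (q - q))) :: AP] | D=∅]
step 4: [S=[clo(λy. y, ∅) :: -3] | E=∅ | C=[AP :: (λq. ((q - q) - (q - q))) :: AP] | D=∅]
step 5: [S=∅ | E={y↦-3} | C=[y] | D=[(∅, ∅, [(λq. ((q - q) - (q - q))) :: AP])]]
step 6: [S=[-3] | E={y↦-3} | C=∅ | D=[(∅, ∅, [(λq. ((q - q) - (q - q))) :: AP])]]
step 7: [S=[-3] | E=∅ | C=[(λq. ((q - q) - (q - q))) :: AP] | D=∅]
step 8: [S=[clo(λq. ((q - q) - (q - q)), ∅) :: -3] | E=∅ | C=[AP] | D=∅]
step 9: [S=∅ | E={q↦-3} | C=[((q - q) - (q - q))] | D=[(∅, ∅, ∅)]]
step 10: [S=∅ | E={q↦-3} | C=[(q - q) :: (q - q) :: PRIM2(sub)] | D=[(∅, ∅, ∅)]]
step 11: [S=∅ | E={q↦-3} | C=[q :: q :: PRIM2(sub) :: (q - q) :: PRIM2(sub)] | D=[(∅, ∅, ∅)]]
step 12: [S=[-3] | E={q↦-3} | C=[q :: PRIM2(sub) :: (q - q) :: PRIM2(sub)] | D=[(∅, ∅, ∅)]]
step 13: [S=[-3 :: -3] | E={q↦-3} | C=[PRIM2(sub) :: (q - q) :: PRIM2(sub)] | D=[(∅, ∅, ∅)]]
step 14: [S=[0] | E={q↦-3} | C=[(q - q) :: PRIM2(sub)] | D=[(∅, ∅, ∅)]]
step 15: [S=[0] | E={q↦-3} | C=[q :: q :: PRIM2(sub) :: PRIM2(sub)] | D=[(∅, ∅, ∅)]]
step 16: [S=[-3 :: 0] | E={q↦-3} | C=[q :: PRIM2(sub) :: PRIM2(sub)] | D=[(∅, ∅, ∅)]]
step 17: [S=[-3 :: -3 :: 0] | E={q↦-3} | C=[PRIM2(sub) :: PRIM2(sub)] | D=[(∅, ∅, ∅)]]
step 18: [S=[0 :: 0] | E={q↦-3} | C=[PRIM2(sub)] | D=[(∅, ∅, ∅)]]
step 19: [S=[0] | E={q↦-3} | C=∅ | D=[(∅, ∅, ∅)]]
step 20: [S=[0] | E=∅ | C=∅ | D=∅]
→ final value 0

Answer: 0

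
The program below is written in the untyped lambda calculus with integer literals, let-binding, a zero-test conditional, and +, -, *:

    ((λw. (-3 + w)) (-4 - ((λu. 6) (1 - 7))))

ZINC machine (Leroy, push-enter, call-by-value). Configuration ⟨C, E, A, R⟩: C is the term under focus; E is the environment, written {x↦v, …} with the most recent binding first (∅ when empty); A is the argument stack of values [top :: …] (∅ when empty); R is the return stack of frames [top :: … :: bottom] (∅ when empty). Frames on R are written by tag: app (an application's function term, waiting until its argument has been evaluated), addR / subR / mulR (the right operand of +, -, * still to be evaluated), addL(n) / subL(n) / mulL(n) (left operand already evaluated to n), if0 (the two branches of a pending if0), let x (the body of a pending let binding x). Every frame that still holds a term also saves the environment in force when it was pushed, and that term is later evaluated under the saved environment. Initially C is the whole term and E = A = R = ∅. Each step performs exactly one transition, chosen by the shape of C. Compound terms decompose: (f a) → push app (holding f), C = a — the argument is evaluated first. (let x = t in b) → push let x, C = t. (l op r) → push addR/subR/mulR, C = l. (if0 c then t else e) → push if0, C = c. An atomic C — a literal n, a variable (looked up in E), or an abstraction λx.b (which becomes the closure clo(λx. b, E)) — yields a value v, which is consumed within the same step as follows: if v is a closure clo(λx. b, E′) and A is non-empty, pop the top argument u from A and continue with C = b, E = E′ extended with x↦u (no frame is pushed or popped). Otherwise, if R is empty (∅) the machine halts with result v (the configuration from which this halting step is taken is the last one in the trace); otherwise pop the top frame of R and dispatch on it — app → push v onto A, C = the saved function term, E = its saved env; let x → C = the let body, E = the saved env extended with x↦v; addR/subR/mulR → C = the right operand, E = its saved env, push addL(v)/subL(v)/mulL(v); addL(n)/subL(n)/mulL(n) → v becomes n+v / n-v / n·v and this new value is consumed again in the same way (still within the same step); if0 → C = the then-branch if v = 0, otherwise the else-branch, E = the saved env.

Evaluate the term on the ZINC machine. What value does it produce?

t=0: ⟨C=((λw. (-3 + w)) (-4 - ((λu. 6) (1 - 7)))); E=∅; A=∅; R=∅⟩
t=1: ⟨C=(-4 - ((λu. 6) (1 - 7))); E=∅; A=∅; R=[app]⟩
t=2: ⟨C=-4; E=∅; A=∅; R=[subR :: app]⟩
t=3: ⟨C=((λu. 6) (1 - 7)); E=∅; A=∅; R=[subL(-4) :: app]⟩
t=4: ⟨C=(1 - 7); E=∅; A=∅; R=[app :: subL(-4) :: app]⟩
t=5: ⟨C=1; E=∅; A=∅; R=[subR :: app :: subL(-4) :: app]⟩
t=6: ⟨C=7; E=∅; A=∅; R=[subL(1) :: app :: subL(-4) :: app]⟩
t=7: ⟨C=(λu. 6); E=∅; A=[-6]; R=[subL(-4) :: app]⟩
t=8: ⟨C=6; E={u↦-6}; A=∅; R=[subL(-4) :: app]⟩
t=9: ⟨C=(λw. (-3 + w)); E=∅; A=[-10]; R=∅⟩
t=10: ⟨C=(-3 + w); E={w↦-10}; A=∅; R=∅⟩
t=11: ⟨C=-3; E={w↦-10}; A=∅; R=[addR]⟩
t=12: ⟨C=w; E={w↦-10}; A=∅; R=[addL(-3)]⟩
→ final value -13

Answer: -13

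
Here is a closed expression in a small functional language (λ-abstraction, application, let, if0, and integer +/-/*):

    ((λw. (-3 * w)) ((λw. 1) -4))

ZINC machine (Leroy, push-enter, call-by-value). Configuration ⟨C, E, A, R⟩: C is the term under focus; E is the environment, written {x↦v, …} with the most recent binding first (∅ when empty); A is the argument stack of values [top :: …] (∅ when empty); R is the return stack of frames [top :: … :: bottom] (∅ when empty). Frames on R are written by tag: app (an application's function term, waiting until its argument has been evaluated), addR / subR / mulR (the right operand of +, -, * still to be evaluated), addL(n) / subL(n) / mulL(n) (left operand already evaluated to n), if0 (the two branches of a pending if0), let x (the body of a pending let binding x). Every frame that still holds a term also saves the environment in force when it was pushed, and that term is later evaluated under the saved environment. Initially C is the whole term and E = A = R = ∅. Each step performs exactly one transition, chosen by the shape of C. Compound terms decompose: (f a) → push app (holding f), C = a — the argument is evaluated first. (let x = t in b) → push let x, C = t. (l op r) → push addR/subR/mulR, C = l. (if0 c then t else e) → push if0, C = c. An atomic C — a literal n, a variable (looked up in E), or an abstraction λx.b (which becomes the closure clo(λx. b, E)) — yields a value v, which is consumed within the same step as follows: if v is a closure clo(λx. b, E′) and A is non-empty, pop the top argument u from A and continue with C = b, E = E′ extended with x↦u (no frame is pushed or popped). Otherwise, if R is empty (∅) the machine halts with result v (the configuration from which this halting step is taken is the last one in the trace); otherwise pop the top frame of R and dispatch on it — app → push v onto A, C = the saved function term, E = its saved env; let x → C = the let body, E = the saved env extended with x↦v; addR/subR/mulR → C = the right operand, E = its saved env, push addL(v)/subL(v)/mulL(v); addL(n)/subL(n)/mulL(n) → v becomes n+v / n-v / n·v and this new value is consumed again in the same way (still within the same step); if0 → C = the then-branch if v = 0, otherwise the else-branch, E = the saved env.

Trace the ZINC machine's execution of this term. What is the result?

Answer: -3

Derivation:
step 0: [C=((λw. (-3 * w)) ((λw. 1) -4)) | E=∅ | A=∅ | R=∅]
step 1: [C=((λw. 1) -4) | E=∅ | A=∅ | R=[app]]
step 2: [C=-4 | E=∅ | A=∅ | R=[app :: app]]
step 3: [C=(λw. 1) | E=∅ | A=[-4] | R=[app]]
step 4: [C=1 | E={w↦-4} | A=∅ | R=[app]]
step 5: [C=(λw. (-3 * w)) | E=∅ | A=[1] | R=∅]
step 6: [C=(-3 * w) | E={w↦1} | A=∅ | R=∅]
step 7: [C=-3 | E={w↦1} | A=∅ | R=[mulR]]
step 8: [C=w | E={w↦1} | A=∅ | R=[mulL(-3)]]
→ final value -3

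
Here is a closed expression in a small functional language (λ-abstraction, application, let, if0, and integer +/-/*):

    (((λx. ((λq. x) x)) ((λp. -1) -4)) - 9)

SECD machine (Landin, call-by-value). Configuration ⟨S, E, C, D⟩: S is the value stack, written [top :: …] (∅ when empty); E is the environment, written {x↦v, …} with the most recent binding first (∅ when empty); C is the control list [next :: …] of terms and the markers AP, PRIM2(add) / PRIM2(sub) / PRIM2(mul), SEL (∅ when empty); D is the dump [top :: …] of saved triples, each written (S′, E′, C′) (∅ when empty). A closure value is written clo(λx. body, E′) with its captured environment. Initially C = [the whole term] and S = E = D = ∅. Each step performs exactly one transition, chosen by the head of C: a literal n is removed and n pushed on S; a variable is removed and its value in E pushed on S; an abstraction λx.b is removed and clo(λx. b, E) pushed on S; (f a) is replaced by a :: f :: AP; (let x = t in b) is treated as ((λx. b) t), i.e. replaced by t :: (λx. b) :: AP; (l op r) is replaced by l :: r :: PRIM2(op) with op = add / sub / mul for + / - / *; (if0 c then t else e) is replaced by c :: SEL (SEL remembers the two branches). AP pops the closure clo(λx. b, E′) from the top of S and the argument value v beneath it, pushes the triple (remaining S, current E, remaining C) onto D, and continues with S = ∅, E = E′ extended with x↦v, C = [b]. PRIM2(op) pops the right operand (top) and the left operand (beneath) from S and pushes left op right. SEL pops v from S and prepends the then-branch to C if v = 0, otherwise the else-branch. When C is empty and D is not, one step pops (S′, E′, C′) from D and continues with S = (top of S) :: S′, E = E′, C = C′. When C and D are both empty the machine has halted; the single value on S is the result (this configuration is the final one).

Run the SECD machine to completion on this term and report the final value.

t=0: [S=∅ | E=∅ | C=[(((λx. ((λq. x) x)) ((λp. -1) -4)) - 9)] | D=∅]
t=1: [S=∅ | E=∅ | C=[((λx. ((λq. x) x)) ((λp. -1) -4)) :: 9 :: PRIM2(sub)] | D=∅]
t=2: [S=∅ | E=∅ | C=[((λp. -1) -4) :: (λx. ((λq. x) x)) :: AP :: 9 :: PRIM2(sub)] | D=∅]
t=3: [S=∅ | E=∅ | C=[-4 :: (λp. -1) :: AP :: (λx. ((λq. x) x)) :: AP :: 9 :: PRIM2(sub)] | D=∅]
t=4: [S=[-4] | E=∅ | C=[(λp. -1) :: AP :: (λx. ((λq. x) x)) :: AP :: 9 :: PRIM2(sub)] | D=∅]
t=5: [S=[clo(λp. -1, ∅) :: -4] | E=∅ | C=[AP :: (λx. ((λq. x) x)) :: AP :: 9 :: PRIM2(sub)] | D=∅]
t=6: [S=∅ | E={p↦-4} | C=[-1] | D=[(∅, ∅, [(λx. ((λq. x) x)) :: AP :: 9 :: PRIM2(sub)])]]
t=7: [S=[-1] | E={p↦-4} | C=∅ | D=[(∅, ∅, [(λx. ((λq. x) x)) :: AP :: 9 :: PRIM2(sub)])]]
t=8: [S=[-1] | E=∅ | C=[(λx. ((λq. x) x)) :: AP :: 9 :: PRIM2(sub)] | D=∅]
t=9: [S=[clo(λx. ((λq. x) x), ∅) :: -1] | E=∅ | C=[AP :: 9 :: PRIM2(sub)] | D=∅]
t=10: [S=∅ | E={x↦-1} | C=[((λq. x) x)] | D=[(∅, ∅, [9 :: PRIM2(sub)])]]
t=11: [S=∅ | E={x↦-1} | C=[x :: (λq. x) :: AP] | D=[(∅, ∅, [9 :: PRIM2(sub)])]]
t=12: [S=[-1] | E={x↦-1} | C=[(λq. x) :: AP] | D=[(∅, ∅, [9 :: PRIM2(sub)])]]
t=13: [S=[clo(λq. x, {x↦-1}) :: -1] | E={x↦-1} | C=[AP] | D=[(∅, ∅, [9 :: PRIM2(sub)])]]
t=14: [S=∅ | E={q↦-1, x↦-1} | C=[x] | D=[(∅, {x↦-1}, ∅) :: (∅, ∅, [9 :: PRIM2(sub)])]]
t=15: [S=[-1] | E={q↦-1, x↦-1} | C=∅ | D=[(∅, {x↦-1}, ∅) :: (∅, ∅, [9 :: PRIM2(sub)])]]
t=16: [S=[-1] | E={x↦-1} | C=∅ | D=[(∅, ∅, [9 :: PRIM2(sub)])]]
t=17: [S=[-1] | E=∅ | C=[9 :: PRIM2(sub)] | D=∅]
t=18: [S=[9 :: -1] | E=∅ | C=[PRIM2(sub)] | D=∅]
t=19: [S=[-10] | E=∅ | C=∅ | D=∅]
→ final value -10

Answer: -10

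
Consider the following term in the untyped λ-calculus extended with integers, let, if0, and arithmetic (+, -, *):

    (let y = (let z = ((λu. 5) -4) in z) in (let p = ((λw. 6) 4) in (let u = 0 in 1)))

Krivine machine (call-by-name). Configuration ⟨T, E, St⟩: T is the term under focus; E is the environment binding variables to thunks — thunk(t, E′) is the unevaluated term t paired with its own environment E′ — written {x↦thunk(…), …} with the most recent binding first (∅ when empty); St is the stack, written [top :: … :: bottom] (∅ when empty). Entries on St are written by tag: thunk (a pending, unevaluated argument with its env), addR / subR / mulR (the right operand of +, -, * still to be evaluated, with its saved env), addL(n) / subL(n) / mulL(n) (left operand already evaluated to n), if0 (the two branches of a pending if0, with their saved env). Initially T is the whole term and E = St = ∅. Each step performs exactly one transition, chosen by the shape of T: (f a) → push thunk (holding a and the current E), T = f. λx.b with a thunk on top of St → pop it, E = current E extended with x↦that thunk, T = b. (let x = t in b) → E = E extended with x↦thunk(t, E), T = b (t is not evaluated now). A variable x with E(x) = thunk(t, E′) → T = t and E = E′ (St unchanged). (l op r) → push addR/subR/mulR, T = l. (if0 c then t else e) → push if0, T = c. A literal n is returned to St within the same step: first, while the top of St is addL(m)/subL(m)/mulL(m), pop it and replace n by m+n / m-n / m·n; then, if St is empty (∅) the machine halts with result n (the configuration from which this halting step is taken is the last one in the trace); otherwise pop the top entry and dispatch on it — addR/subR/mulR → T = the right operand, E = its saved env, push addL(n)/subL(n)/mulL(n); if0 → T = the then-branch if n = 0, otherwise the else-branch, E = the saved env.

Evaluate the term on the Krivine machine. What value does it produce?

Answer: 1

Machine steps:
t=0: ⟨T=(let y = (let z = ((λu. 5) -4) in z) in (let p = ((λw. 6) 4) in (let u = 0 in 1))); E=∅; St=∅⟩
t=1: ⟨T=(let p = ((λw. 6) 4) in (let u = 0 in 1)); E={y↦thunk((let z = ((λu. 5) -4) in z), ∅)}; St=∅⟩
t=2: ⟨T=(let u = 0 in 1); E={p↦thunk(((λw. 6) 4), {y↦thunk((let z = ((λu. 5) -4) in z), ∅)}), y↦thunk((let z = ((λu. 5) -4) in z), ∅)}; St=∅⟩
t=3: ⟨T=1; E={u↦thunk(0, {p↦thunk(((λw. 6) 4), {y↦thunk((let z = ((λu. 5) -4) in z), ∅)}), y↦thunk((let z = ((λu. 5) -4) in z), ∅)}), p↦thunk(((λw. 6) 4), {y↦thunk((let z = ((λu. 5) -4) in z), ∅)}), y↦thunk((let z = ((λu. 5) -4) in z), ∅)}; St=∅⟩
→ final value 1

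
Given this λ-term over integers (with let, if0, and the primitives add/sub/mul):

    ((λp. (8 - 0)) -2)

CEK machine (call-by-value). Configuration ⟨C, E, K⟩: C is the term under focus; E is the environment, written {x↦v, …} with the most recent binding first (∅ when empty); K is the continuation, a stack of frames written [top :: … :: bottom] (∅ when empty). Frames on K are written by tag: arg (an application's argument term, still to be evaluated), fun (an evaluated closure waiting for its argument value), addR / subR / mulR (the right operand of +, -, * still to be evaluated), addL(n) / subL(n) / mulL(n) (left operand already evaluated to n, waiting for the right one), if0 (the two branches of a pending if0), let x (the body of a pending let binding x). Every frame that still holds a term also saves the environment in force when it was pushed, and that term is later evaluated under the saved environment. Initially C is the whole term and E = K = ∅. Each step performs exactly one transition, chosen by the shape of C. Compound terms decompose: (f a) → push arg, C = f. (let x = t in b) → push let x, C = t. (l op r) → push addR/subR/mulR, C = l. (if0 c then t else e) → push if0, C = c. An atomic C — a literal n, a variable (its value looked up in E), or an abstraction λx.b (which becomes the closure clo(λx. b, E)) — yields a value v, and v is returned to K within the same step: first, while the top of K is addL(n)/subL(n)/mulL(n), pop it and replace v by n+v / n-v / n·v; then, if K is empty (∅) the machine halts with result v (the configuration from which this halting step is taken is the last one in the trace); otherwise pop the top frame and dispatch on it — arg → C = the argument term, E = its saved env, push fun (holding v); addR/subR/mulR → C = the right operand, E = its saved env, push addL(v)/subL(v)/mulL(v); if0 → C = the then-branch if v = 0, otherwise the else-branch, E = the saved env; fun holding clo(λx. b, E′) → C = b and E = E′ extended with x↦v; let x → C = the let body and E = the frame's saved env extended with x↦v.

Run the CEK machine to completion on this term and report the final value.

t=0: <C=((λp. (8 - 0)) -2), E=∅, K=∅>
t=1: <C=(λp. (8 - 0)), E=∅, K=[arg]>
t=2: <C=-2, E=∅, K=[fun]>
t=3: <C=(8 - 0), E={p↦-2}, K=∅>
t=4: <C=8, E={p↦-2}, K=[subR]>
t=5: <C=0, E={p↦-2}, K=[subL(8)]>
→ final value 8

Answer: 8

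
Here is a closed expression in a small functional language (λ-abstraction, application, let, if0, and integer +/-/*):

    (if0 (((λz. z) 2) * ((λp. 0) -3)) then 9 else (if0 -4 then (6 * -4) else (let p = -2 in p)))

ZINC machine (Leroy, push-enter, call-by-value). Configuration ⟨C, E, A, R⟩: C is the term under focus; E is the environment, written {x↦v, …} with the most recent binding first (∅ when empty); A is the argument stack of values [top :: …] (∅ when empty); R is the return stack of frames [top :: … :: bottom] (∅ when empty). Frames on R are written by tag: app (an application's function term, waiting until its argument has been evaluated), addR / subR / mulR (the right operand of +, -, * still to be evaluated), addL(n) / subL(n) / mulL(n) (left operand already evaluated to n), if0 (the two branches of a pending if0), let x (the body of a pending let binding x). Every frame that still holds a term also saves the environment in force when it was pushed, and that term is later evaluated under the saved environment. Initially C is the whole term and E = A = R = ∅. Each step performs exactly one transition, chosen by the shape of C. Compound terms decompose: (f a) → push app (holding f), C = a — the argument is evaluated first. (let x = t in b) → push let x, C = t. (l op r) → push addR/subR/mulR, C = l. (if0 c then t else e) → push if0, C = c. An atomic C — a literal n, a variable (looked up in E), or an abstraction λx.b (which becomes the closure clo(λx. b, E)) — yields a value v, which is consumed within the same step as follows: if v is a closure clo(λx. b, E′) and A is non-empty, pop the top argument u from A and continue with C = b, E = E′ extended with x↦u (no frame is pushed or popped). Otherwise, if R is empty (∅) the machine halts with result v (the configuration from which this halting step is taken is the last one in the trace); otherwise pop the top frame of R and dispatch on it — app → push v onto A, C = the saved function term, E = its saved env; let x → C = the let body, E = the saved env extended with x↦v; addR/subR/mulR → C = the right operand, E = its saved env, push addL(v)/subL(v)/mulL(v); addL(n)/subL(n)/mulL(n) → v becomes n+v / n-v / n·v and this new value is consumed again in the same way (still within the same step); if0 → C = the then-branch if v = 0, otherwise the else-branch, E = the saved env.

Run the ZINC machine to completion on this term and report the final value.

[0] [C=(if0 (((λz. z) 2) * ((λp. 0) -3)) then 9 else (if0 -4 then (6 * -4) else (let p = -2 in p))) | E=∅ | A=∅ | R=∅]
[1] [C=(((λz. z) 2) * ((λp. 0) -3)) | E=∅ | A=∅ | R=[if0]]
[2] [C=((λz. z) 2) | E=∅ | A=∅ | R=[mulR :: if0]]
[3] [C=2 | E=∅ | A=∅ | R=[app :: mulR :: if0]]
[4] [C=(λz. z) | E=∅ | A=[2] | R=[mulR :: if0]]
[5] [C=z | E={z↦2} | A=∅ | R=[mulR :: if0]]
[6] [C=((λp. 0) -3) | E=∅ | A=∅ | R=[mulL(2) :: if0]]
[7] [C=-3 | E=∅ | A=∅ | R=[app :: mulL(2) :: if0]]
[8] [C=(λp. 0) | E=∅ | A=[-3] | R=[mulL(2) :: if0]]
[9] [C=0 | E={p↦-3} | A=∅ | R=[mulL(2) :: if0]]
[10] [C=9 | E=∅ | A=∅ | R=∅]
→ final value 9

Answer: 9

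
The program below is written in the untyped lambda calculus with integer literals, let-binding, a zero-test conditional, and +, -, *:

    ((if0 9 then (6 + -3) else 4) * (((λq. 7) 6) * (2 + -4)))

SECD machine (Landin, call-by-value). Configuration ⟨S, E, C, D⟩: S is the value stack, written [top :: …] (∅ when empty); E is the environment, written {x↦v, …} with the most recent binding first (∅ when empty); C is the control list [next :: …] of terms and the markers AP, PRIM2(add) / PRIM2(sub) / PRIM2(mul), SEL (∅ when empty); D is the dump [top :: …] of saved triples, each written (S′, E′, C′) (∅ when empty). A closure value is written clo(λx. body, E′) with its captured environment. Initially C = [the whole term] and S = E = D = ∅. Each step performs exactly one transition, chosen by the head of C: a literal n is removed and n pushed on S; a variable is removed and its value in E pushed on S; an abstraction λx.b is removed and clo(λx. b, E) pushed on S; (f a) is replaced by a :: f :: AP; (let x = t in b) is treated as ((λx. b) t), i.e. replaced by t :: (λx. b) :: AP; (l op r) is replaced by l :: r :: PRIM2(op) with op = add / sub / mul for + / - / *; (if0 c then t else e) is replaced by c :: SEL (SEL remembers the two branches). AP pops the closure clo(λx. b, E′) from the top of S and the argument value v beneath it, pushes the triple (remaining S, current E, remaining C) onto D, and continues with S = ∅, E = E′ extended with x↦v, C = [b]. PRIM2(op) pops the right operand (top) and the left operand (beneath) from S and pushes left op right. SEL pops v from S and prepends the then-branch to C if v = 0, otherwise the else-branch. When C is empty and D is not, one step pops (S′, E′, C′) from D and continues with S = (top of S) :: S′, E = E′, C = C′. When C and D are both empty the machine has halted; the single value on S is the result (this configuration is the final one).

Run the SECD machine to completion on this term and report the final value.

t=0: [S=∅ | E=∅ | C=[((if0 9 then (6 + -3) else 4) * (((λq. 7) 6) * (2 + -4)))] | D=∅]
t=1: [S=∅ | E=∅ | C=[(if0 9 then (6 + -3) else 4) :: (((λq. 7) 6) * (2 + -4)) :: PRIM2(mul)] | D=∅]
t=2: [S=∅ | E=∅ | C=[9 :: SEL :: (((λq. 7) 6) * (2 + -4)) :: PRIM2(mul)] | D=∅]
t=3: [S=[9] | E=∅ | C=[SEL :: (((λq. 7) 6) * (2 + -4)) :: PRIM2(mul)] | D=∅]
t=4: [S=∅ | E=∅ | C=[4 :: (((λq. 7) 6) * (2 + -4)) :: PRIM2(mul)] | D=∅]
t=5: [S=[4] | E=∅ | C=[(((λq. 7) 6) * (2 + -4)) :: PRIM2(mul)] | D=∅]
t=6: [S=[4] | E=∅ | C=[((λq. 7) 6) :: (2 + -4) :: PRIM2(mul) :: PRIM2(mul)] | D=∅]
t=7: [S=[4] | E=∅ | C=[6 :: (λq. 7) :: AP :: (2 + -4) :: PRIM2(mul) :: PRIM2(mul)] | D=∅]
t=8: [S=[6 :: 4] | E=∅ | C=[(λq. 7) :: AP :: (2 + -4) :: PRIM2(mul) :: PRIM2(mul)] | D=∅]
t=9: [S=[clo(λq. 7, ∅) :: 6 :: 4] | E=∅ | C=[AP :: (2 + -4) :: PRIM2(mul) :: PRIM2(mul)] | D=∅]
t=10: [S=∅ | E={q↦6} | C=[7] | D=[([4], ∅, [(2 + -4) :: PRIM2(mul) :: PRIM2(mul)])]]
t=11: [S=[7] | E={q↦6} | C=∅ | D=[([4], ∅, [(2 + -4) :: PRIM2(mul) :: PRIM2(mul)])]]
t=12: [S=[7 :: 4] | E=∅ | C=[(2 + -4) :: PRIM2(mul) :: PRIM2(mul)] | D=∅]
t=13: [S=[7 :: 4] | E=∅ | C=[2 :: -4 :: PRIM2(add) :: PRIM2(mul) :: PRIM2(mul)] | D=∅]
t=14: [S=[2 :: 7 :: 4] | E=∅ | C=[-4 :: PRIM2(add) :: PRIM2(mul) :: PRIM2(mul)] | D=∅]
t=15: [S=[-4 :: 2 :: 7 :: 4] | E=∅ | C=[PRIM2(add) :: PRIM2(mul) :: PRIM2(mul)] | D=∅]
t=16: [S=[-2 :: 7 :: 4] | E=∅ | C=[PRIM2(mul) :: PRIM2(mul)] | D=∅]
t=17: [S=[-14 :: 4] | E=∅ | C=[PRIM2(mul)] | D=∅]
t=18: [S=[-56] | E=∅ | C=∅ | D=∅]
→ final value -56

Answer: -56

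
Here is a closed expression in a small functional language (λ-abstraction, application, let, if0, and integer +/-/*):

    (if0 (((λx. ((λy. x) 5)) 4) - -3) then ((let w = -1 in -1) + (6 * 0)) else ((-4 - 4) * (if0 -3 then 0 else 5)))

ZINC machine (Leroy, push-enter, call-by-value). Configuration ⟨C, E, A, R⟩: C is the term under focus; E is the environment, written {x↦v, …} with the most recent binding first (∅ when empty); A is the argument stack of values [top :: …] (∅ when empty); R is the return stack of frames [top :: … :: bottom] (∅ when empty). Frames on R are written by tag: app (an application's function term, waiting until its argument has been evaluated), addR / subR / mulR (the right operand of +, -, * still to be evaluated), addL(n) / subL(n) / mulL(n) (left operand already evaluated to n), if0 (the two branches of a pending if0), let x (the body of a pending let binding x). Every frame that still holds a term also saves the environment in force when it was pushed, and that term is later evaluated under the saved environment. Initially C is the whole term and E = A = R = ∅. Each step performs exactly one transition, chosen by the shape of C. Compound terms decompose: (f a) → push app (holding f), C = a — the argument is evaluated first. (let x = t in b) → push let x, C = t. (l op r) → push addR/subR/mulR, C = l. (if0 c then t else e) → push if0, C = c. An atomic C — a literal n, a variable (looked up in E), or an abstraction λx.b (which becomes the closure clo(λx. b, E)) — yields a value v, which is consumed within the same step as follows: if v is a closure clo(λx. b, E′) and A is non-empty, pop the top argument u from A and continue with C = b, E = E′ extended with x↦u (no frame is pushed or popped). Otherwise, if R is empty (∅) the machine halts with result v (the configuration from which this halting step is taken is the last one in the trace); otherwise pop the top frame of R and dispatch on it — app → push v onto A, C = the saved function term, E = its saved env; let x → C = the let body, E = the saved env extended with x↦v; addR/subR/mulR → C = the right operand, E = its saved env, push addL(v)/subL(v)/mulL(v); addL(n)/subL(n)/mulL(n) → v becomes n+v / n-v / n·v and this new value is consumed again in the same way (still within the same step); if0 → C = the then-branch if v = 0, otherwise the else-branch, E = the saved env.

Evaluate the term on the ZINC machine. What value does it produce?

Answer: -40

Derivation:
[0] [C=(if0 (((λx. ((λy. x) 5)) 4) - -3) then ((let w = -1 in -1) + (6 * 0)) else ((-4 - 4) * (if0 -3 then 0 else 5))) | E=∅ | A=∅ | R=∅]
[1] [C=(((λx. ((λy. x) 5)) 4) - -3) | E=∅ | A=∅ | R=[if0]]
[2] [C=((λx. ((λy. x) 5)) 4) | E=∅ | A=∅ | R=[subR :: if0]]
[3] [C=4 | E=∅ | A=∅ | R=[app :: subR :: if0]]
[4] [C=(λx. ((λy. x) 5)) | E=∅ | A=[4] | R=[subR :: if0]]
[5] [C=((λy. x) 5) | E={x↦4} | A=∅ | R=[subR :: if0]]
[6] [C=5 | E={x↦4} | A=∅ | R=[app :: subR :: if0]]
[7] [C=(λy. x) | E={x↦4} | A=[5] | R=[subR :: if0]]
[8] [C=x | E={y↦5, x↦4} | A=∅ | R=[subR :: if0]]
[9] [C=-3 | E=∅ | A=∅ | R=[subL(4) :: if0]]
[10] [C=((-4 - 4) * (if0 -3 then 0 else 5)) | E=∅ | A=∅ | R=∅]
[11] [C=(-4 - 4) | E=∅ | A=∅ | R=[mulR]]
[12] [C=-4 | E=∅ | A=∅ | R=[subR :: mulR]]
[13] [C=4 | E=∅ | A=∅ | R=[subL(-4) :: mulR]]
[14] [C=(if0 -3 then 0 else 5) | E=∅ | A=∅ | R=[mulL(-8)]]
[15] [C=-3 | E=∅ | A=∅ | R=[if0 :: mulL(-8)]]
[16] [C=5 | E=∅ | A=∅ | R=[mulL(-8)]]
→ final value -40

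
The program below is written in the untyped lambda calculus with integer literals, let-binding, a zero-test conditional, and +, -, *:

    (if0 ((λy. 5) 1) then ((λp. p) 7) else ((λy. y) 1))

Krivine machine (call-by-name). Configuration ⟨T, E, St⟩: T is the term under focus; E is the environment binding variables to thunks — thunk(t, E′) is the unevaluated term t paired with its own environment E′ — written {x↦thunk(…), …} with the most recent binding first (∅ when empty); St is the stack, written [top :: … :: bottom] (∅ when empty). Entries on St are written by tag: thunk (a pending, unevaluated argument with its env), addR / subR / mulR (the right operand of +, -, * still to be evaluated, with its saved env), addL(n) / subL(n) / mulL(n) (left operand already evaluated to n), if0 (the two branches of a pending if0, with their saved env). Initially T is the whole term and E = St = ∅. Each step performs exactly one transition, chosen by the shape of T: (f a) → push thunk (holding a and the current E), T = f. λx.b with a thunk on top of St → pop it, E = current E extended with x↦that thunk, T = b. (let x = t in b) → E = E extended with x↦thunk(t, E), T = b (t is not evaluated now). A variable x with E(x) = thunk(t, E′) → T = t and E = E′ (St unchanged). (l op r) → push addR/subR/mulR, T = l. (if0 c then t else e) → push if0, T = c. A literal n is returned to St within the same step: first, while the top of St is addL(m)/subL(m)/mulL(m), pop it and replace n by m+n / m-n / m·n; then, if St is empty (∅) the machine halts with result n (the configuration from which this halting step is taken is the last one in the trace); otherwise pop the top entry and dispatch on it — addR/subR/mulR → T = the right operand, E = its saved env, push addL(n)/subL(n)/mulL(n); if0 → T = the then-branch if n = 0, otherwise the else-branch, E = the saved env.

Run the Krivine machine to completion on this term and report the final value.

step 0: <T=(if0 ((λy. 5) 1) then ((λp. p) 7) else ((λy. y) 1)), E=∅, St=∅>
step 1: <T=((λy. 5) 1), E=∅, St=[if0]>
step 2: <T=(λy. 5), E=∅, St=[thunk :: if0]>
step 3: <T=5, E={y↦thunk(1, ∅)}, St=[if0]>
step 4: <T=((λy. y) 1), E=∅, St=∅>
step 5: <T=(λy. y), E=∅, St=[thunk]>
step 6: <T=y, E={y↦thunk(1, ∅)}, St=∅>
step 7: <T=1, E=∅, St=∅>
→ final value 1

Answer: 1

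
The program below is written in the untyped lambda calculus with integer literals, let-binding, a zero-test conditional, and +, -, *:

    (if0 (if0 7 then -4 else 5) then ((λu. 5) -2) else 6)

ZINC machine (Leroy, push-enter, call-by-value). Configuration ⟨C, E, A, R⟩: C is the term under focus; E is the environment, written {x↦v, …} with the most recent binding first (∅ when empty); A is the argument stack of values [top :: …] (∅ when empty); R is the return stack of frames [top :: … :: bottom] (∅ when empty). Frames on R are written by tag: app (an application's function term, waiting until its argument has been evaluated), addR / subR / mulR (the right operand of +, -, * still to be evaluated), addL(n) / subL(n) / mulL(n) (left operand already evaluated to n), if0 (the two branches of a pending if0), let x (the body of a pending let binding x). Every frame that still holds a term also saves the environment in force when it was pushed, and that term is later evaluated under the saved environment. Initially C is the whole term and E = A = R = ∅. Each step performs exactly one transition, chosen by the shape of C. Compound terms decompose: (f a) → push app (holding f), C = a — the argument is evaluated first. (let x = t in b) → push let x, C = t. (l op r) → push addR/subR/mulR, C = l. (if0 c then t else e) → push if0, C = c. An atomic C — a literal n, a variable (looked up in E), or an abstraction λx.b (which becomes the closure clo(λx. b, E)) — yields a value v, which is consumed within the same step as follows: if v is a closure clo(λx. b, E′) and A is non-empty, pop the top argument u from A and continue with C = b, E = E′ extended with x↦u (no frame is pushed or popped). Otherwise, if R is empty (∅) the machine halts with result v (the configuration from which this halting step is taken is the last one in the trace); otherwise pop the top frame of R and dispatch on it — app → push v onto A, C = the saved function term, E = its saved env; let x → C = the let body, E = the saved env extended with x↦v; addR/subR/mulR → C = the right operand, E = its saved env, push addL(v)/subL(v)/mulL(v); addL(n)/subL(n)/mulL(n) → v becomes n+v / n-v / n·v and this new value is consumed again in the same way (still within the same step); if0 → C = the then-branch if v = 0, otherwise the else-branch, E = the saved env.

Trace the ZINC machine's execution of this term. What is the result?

0. ⟨C=(if0 (if0 7 then -4 else 5) then ((λu. 5) -2) else 6); E=∅; A=∅; R=∅⟩
1. ⟨C=(if0 7 then -4 else 5); E=∅; A=∅; R=[if0]⟩
2. ⟨C=7; E=∅; A=∅; R=[if0 :: if0]⟩
3. ⟨C=5; E=∅; A=∅; R=[if0]⟩
4. ⟨C=6; E=∅; A=∅; R=∅⟩
→ final value 6

Answer: 6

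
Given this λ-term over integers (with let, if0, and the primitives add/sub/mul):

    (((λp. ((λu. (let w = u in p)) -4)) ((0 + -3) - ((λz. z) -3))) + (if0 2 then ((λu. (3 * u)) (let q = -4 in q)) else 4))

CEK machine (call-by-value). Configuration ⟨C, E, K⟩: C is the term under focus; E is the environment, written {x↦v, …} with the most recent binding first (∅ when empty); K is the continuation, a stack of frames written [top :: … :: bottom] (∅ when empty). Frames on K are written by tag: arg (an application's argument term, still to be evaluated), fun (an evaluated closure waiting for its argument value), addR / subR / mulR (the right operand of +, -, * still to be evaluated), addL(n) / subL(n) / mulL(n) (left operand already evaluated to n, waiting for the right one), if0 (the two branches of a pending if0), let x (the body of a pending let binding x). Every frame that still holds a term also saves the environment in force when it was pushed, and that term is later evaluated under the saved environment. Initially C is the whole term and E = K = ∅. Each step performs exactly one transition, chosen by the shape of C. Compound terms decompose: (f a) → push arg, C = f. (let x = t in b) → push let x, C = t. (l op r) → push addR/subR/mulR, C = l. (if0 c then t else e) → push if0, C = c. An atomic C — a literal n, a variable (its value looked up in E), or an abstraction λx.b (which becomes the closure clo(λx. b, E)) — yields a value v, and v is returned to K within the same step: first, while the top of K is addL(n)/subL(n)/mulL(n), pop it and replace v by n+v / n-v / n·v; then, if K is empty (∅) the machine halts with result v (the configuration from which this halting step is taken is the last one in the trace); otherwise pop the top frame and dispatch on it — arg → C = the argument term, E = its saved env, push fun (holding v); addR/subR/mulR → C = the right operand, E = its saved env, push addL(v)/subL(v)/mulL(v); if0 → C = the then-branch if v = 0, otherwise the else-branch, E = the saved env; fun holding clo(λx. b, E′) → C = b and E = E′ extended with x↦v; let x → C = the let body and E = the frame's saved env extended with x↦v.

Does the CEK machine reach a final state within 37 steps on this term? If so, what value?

Answer: 4

Derivation:
step 0: <C=(((λp. ((λu. (let w = u in p)) -4)) ((0 + -3) - ((λz. z) -3))) + (if0 2 then ((λu. (3 * u)) (let q = -4 in q)) else 4)), E=∅, K=∅>
step 1: <C=((λp. ((λu. (let w = u in p)) -4)) ((0 + -3) - ((λz. z) -3))), E=∅, K=[addR]>
step 2: <C=(λp. ((λu. (let w = u in p)) -4)), E=∅, K=[arg :: addR]>
step 3: <C=((0 + -3) - ((λz. z) -3)), E=∅, K=[fun :: addR]>
step 4: <C=(0 + -3), E=∅, K=[subR :: fun :: addR]>
step 5: <C=0, E=∅, K=[addR :: subR :: fun :: addR]>
step 6: <C=-3, E=∅, K=[addL(0) :: subR :: fun :: addR]>
step 7: <C=((λz. z) -3), E=∅, K=[subL(-3) :: fun :: addR]>
step 8: <C=(λz. z), E=∅, K=[arg :: subL(-3) :: fun :: addR]>
step 9: <C=-3, E=∅, K=[fun :: subL(-3) :: fun :: addR]>
step 10: <C=z, E={z↦-3}, K=[subL(-3) :: fun :: addR]>
step 11: <C=((λu. (let w = u in p)) -4), E={p↦0}, K=[addR]>
step 12: <C=(λu. (let w = u in p)), E={p↦0}, K=[arg :: addR]>
step 13: <C=-4, E={p↦0}, K=[fun :: addR]>
step 14: <C=(let w = u in p), E={u↦-4, p↦0}, K=[addR]>
step 15: <C=u, E={u↦-4, p↦0}, K=[let w :: addR]>
step 16: <C=p, E={w↦-4, u↦-4, p↦0}, K=[addR]>
step 17: <C=(if0 2 then ((λu. (3 * u)) (let q = -4 in q)) else 4), E=∅, K=[addL(0)]>
step 18: <C=2, E=∅, K=[if0 :: addL(0)]>
step 19: <C=4, E=∅, K=[addL(0)]>
→ final value 4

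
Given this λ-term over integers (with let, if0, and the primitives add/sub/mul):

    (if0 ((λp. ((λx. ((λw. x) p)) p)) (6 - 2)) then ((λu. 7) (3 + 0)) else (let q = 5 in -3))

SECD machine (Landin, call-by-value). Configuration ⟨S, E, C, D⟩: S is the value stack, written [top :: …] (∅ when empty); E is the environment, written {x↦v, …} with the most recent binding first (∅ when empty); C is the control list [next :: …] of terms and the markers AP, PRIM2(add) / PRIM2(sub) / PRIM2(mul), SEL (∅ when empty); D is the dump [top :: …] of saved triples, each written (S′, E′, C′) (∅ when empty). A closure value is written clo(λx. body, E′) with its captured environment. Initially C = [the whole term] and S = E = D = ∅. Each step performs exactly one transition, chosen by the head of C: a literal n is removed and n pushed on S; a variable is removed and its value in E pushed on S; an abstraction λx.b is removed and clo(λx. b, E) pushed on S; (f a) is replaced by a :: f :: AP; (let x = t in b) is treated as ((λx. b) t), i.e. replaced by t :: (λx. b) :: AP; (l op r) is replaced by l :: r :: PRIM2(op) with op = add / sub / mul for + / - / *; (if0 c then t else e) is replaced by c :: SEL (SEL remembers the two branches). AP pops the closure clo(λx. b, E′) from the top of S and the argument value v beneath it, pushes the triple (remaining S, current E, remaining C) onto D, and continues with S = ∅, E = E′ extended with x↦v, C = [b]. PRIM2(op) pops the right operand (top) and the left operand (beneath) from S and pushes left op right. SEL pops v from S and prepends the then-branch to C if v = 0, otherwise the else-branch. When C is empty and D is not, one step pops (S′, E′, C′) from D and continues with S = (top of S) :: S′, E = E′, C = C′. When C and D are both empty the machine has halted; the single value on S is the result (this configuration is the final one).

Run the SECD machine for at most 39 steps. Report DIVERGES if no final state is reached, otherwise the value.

step 0: <S=∅, E=∅, C=[(if0 ((λp. ((λx. ((λw. x) p)) p)) (6 - 2)) then ((λu. 7) (3 + 0)) else (let q = 5 in -3))], D=∅>
step 1: <S=∅, E=∅, C=[((λp. ((λx. ((λw. x) p)) p)) (6 - 2)) :: SEL], D=∅>
step 2: <S=∅, E=∅, C=[(6 - 2) :: (λp. ((λx. ((λw. x) p)) p)) :: AP :: SEL], D=∅>
step 3: <S=∅, E=∅, C=[6 :: 2 :: PRIM2(sub) :: (λp. ((λx. ((λw. x) p)) p)) :: AP :: SEL], D=∅>
step 4: <S=[6], E=∅, C=[2 :: PRIM2(sub) :: (λp. ((λx. ((λw. x) p)) p)) :: AP :: SEL], D=∅>
step 5: <S=[2 :: 6], E=∅, C=[PRIM2(sub) :: (λp. ((λx. ((λw. x) p)) p)) :: AP :: SEL], D=∅>
step 6: <S=[4], E=∅, C=[(λp. ((λx. ((λw. x) p)) p)) :: AP :: SEL], D=∅>
step 7: <S=[clo(λp. ((λx. ((λw. x) p)) p), ∅) :: 4], E=∅, C=[AP :: SEL], D=∅>
step 8: <S=∅, E={p↦4}, C=[((λx. ((λw. x) p)) p)], D=[(∅, ∅, [SEL])]>
step 9: <S=∅, E={p↦4}, C=[p :: (λx. ((λw. x) p)) :: AP], D=[(∅, ∅, [SEL])]>
step 10: <S=[4], E={p↦4}, C=[(λx. ((λw. x) p)) :: AP], D=[(∅, ∅, [SEL])]>
step 11: <S=[clo(λx. ((λw. x) p), {p↦4}) :: 4], E={p↦4}, C=[AP], D=[(∅, ∅, [SEL])]>
step 12: <S=∅, E={x↦4, p↦4}, C=[((λw. x) p)], D=[(∅, {p↦4}, ∅) :: (∅, ∅, [SEL])]>
step 13: <S=∅, E={x↦4, p↦4}, C=[p :: (λw. x) :: AP], D=[(∅, {p↦4}, ∅) :: (∅, ∅, [SEL])]>
step 14: <S=[4], E={x↦4, p↦4}, C=[(λw. x) :: AP], D=[(∅, {p↦4}, ∅) :: (∅, ∅, [SEL])]>
step 15: <S=[clo(λw. x, {x↦4, p↦4}) :: 4], E={x↦4, p↦4}, C=[AP], D=[(∅, {p↦4}, ∅) :: (∅, ∅, [SEL])]>
step 16: <S=∅, E={w↦4, x↦4, p↦4}, C=[x], D=[(∅, {x↦4, p↦4}, ∅) :: (∅, {p↦4}, ∅) :: (∅, ∅, [SEL])]>
step 17: <S=[4], E={w↦4, x↦4, p↦4}, C=∅, D=[(∅, {x↦4, p↦4}, ∅) :: (∅, {p↦4}, ∅) :: (∅, ∅, [SEL])]>
step 18: <S=[4], E={x↦4, p↦4}, C=∅, D=[(∅, {p↦4}, ∅) :: (∅, ∅, [SEL])]>
step 19: <S=[4], E={p↦4}, C=∅, D=[(∅, ∅, [SEL])]>
step 20: <S=[4], E=∅, C=[SEL], D=∅>
step 21: <S=∅, E=∅, C=[(let q = 5 in -3)], D=∅>
step 22: <S=∅, E=∅, C=[5 :: (λq. -3) :: AP], D=∅>
step 23: <S=[5], E=∅, C=[(λq. -3) :: AP], D=∅>
step 24: <S=[clo(λq. -3, ∅) :: 5], E=∅, C=[AP], D=∅>
step 25: <S=∅, E={q↦5}, C=[-3], D=[(∅, ∅, ∅)]>
step 26: <S=[-3], E={q↦5}, C=∅, D=[(∅, ∅, ∅)]>
step 27: <S=[-3], E=∅, C=∅, D=∅>
→ final value -3

Answer: -3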